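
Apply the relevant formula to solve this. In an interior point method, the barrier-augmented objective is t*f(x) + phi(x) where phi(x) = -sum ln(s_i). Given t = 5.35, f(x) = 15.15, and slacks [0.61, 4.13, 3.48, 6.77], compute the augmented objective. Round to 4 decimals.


Step 1: Compute log-barrier.
ln values: [-0.4943, 1.4183, 1.247, 1.9125]
phi = -(-0.4943 + 1.4183 + 1.247 + 1.9125) = -4.0835
Step 2: Compute augmented objective.
t*f(x) = 5.35*15.15 = 81.0525
Total = 81.0525 - 4.0835 = 76.969


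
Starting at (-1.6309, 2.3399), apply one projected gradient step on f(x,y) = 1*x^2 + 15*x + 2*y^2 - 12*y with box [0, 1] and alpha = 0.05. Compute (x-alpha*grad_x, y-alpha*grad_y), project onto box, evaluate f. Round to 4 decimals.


Step 1: Compute gradient at (-1.6309, 2.3399).
grad_x = 2*1*-1.6309 + 15 = 11.7382
grad_y = 2*2*2.3399 - 12 = -2.6404
Step 2: Gradient step.
x_raw = -1.6309 - 0.05*11.7382 = -2.2178
y_raw = 2.3399 - 0.05*-2.6404 = 2.4719
Step 3: Project onto [0, 1].
x_proj = clip(-2.2178) = 0.0
y_proj = clip(2.4719) = 1.0
Step 4: Evaluate f.
f(0.0, 1.0) = -10.0


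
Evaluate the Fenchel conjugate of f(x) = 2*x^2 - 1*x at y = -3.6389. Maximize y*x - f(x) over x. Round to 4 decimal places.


f*(y) = sup_x {y*x - a*x^2 - b*x} = sup_x {(y-b)*x - a*x^2}
FOC: (y - b) - 2a*x = 0 => x* = (y - b)/(2a)
x* = (-3.6389 + 1)/(2*2) = -0.6597
f*(-3.6389) = (y-b)^2/(4a) = (-3.6389 + 1)^2/(4*2)
= 6.9638/8 = 0.8705


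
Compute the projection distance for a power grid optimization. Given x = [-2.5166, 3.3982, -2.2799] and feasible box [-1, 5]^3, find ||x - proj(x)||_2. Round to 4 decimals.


Project each component onto [-1, 5].
clip(-2.5166) = -1.0, clip(3.3982) = 3.3982, clip(-2.2799) = -1.0
Projection = [-1.0, 3.3982, -1.0]
Squared diffs: [2.3001, 0.0, 1.6381]
Distance = sqrt(3.9382) = 1.9845


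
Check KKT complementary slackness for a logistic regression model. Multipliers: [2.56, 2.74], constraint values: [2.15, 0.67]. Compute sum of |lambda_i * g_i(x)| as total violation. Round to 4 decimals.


KKT complementary slackness check:
lambda_1 * g_1 = 2.56 * 2.15 = 5.504
lambda_2 * g_2 = 2.74 * 0.67 = 1.8358
Total violation = 5.504 + 1.8358 = 7.3398


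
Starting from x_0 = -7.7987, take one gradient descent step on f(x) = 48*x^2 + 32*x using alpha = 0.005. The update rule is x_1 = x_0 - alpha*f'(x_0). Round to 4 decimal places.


We compute the gradient at x_0 and apply the update.
f'(x) = 96*x + 32
f'(-7.7987) = 96*-7.7987 + 32 = -716.6752
x_1 = -7.7987 - 0.005*-716.6752 = -4.2153


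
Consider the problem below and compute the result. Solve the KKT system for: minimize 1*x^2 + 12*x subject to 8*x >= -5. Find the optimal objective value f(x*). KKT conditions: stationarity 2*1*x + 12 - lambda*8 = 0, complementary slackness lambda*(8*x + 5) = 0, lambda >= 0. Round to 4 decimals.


Step 1: Try lambda = 0 (constraint inactive).
x_unc = -12/(2*1) = -6.0
Check: 8*-6.0 = -48.0 < -5 -- violated!
Step 2: Constraint must be active: 8*x = -5
x* = -5/8 = -0.625
lambda = (2*1*(-0.625) + 12)/8 = 1.3438
Step 3: Compute optimal value.
f(x*) = 1*(-0.625)^2 + 12*(-0.625) = -7.1094


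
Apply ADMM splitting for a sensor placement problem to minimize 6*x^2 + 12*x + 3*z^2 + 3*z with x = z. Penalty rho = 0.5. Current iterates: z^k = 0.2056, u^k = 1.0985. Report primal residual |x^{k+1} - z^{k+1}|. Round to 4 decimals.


ADMM iteration with rho = 0.5, z^k = 0.2056, u^k = 1.0985
Step 1: x-update.
Minimize 6*x^2 + 12*x + (0.5/2)*(x - 0.2056 + 1.0985)^2
FOC: (2*6 + 0.5)*x = -12 + 0.5*(0.2056 - 1.0985)
x^{k+1} = -0.9957
Step 2: z-update.
Minimize 3*z^2 + 3*z + (0.5/2)*(-0.9957 - z + 1.0985)^2
FOC: (2*3 + 0.5)*z = -3 + 0.5*(-0.9957 + 1.0985)
z^{k+1} = -0.4536
Step 3: u-update.
u^{k+1} = 1.0985 - 0.9957 + 0.4536 = 0.5564
Step 4: Primal residual = |-0.9957 + 0.4536| = 0.5421


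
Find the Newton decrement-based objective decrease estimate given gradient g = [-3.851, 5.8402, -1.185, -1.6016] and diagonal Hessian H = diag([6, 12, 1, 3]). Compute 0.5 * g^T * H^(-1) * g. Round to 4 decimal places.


Step 1: H is diagonal, so H^(-1) * g = [-0.6418, 0.4867, -1.185, -0.5339].
Step 2: g^T H^(-1) g = sum_i g_i^2 / H_ii
  = (-3.851)^2/6 + (5.8402)^2/12 + (-1.185)^2/1 + (-1.6016)^2/3
  = 2.4717 + 2.8423 + 1.4042 + 0.855 = 7.5733
Step 3: Objective decrease = 0.5 * g^T H^(-1) g = 3.7866


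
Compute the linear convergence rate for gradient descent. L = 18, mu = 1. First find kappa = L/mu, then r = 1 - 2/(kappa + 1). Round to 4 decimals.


Step 1: Compute the condition number.
kappa = L/mu = 18/1 = 18.0
Step 2: Compute the convergence rate.
r = 1 - 2/(kappa + 1) = 1 - 2*mu/(L + mu) = (L - mu)/(L + mu) = 17/19 = 0.8947


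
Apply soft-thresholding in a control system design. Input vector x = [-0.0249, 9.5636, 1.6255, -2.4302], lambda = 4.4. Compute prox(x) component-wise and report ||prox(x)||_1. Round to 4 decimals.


Soft-thresholding with lambda = 4.4:
prox(-0.0249) = sign(-0.0249)*max(|-0.0249| - 4.4, 0) = 0.0
prox(9.5636) = sign(9.5636)*max(|9.5636| - 4.4, 0) = 5.1636
prox(1.6255) = sign(1.6255)*max(|1.6255| - 4.4, 0) = 0.0
prox(-2.4302) = sign(-2.4302)*max(|-2.4302| - 4.4, 0) = 0.0
prox(x) = [0.0, 5.1636, 0.0, 0.0]
||prox(x)||_1 = 0.0 + 5.1636 + 0.0 + 0.0 = 5.1636


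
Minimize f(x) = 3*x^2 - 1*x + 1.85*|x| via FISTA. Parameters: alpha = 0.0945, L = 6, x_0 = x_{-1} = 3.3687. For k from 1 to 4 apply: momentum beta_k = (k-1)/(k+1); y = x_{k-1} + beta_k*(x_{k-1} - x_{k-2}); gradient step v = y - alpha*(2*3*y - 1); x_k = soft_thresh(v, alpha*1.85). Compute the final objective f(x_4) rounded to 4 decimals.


FISTA on f(x) = 3*x^2 - 1*x + 1.85*|x|
L = 6, alpha = 0.0945
Iteration 1: beta = 0.0, y = 3.3687 + 0.0*(3.3687 - 3.3687) = 3.3687
  grad(y) = 19.2122, v = y - alpha*grad = 1.5531
  prox(v) = soft_thresh(1.5531, 0.1748) = 1.3783
Iteration 2: beta = 0.3333, y = 1.3783 + 0.3333*(1.3783 - 3.3687) = 0.7149
  grad(y) = 3.2892, v = y - alpha*grad = 0.404
  prox(v) = soft_thresh(0.404, 0.1748) = 0.2292
Iteration 3: beta = 0.5, y = 0.2292 + 0.5*(0.2292 - 1.3783) = -0.3453
  grad(y) = -3.0721, v = y - alpha*grad = -0.055
  prox(v) = soft_thresh(-0.055, 0.1748) = 0.0
Iteration 4: beta = 0.6, y = 0.0 + 0.6*(0.0 - 0.2292) = -0.1375
  grad(y) = -1.8252, v = y - alpha*grad = 0.035
  prox(v) = soft_thresh(0.035, 0.1748) = 0.0
f(x_4) = 3*0.0^2 - 1*0.0 + 1.85*|0.0| = 0.0


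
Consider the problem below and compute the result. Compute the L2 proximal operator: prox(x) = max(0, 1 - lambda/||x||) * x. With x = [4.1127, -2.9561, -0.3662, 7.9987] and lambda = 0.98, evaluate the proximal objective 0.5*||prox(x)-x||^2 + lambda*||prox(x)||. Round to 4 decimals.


Step 1: Compute ||x||.
||x|| = 9.4745
Step 2: Compute scaling factor.
scale = max(0, 1 - 0.98/9.4745) = 0.8966
Step 3: prox(x) = [3.6873, -2.6503, -0.3283, 7.1714]
||prox(x)|| = 8.4945
Step 4: Proximal objective.
0.5*||prox-x||^2 = 0.4802
lambda*||prox|| = 8.3246
Total = 8.8048


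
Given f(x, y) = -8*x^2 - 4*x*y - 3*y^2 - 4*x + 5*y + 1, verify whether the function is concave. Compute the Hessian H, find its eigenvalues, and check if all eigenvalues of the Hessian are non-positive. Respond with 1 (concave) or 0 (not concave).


The Hessian of f(x,y) = -8*x^2 - 4*x*y - 3*y^2 - 4*x + 5*y + 1 is:
H = [[-16, -4], [-4, -6]]
Trace = -16 - 6 = -22
Determinant = -16*-6 - (-4)^2 = 80
Discriminant = (-22)^2 - 4*80 = 164.0
Eigenvalues: lambda_1 = -17.4031, lambda_2 = -4.5969
The function is concave.

1


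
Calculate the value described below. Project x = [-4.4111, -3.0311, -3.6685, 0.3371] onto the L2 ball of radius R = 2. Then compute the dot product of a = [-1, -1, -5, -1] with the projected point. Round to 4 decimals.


Step 1: Compute ||x|| (intermediates to 6 decimals).
||x|| = sqrt((-4.4111)^2 + (-3.0311)^2 + (-3.6685)^2 + 0.3371^2) = 6.497453
Step 2: Project.
Since ||x|| > R, scale = R/||x|| = 2/6.497453 = 0.307813, proj(x) = scale * x
proj(x) = [-1.357794, -0.933012, -1.129212, 0.103764]
Step 3: Dot product.
a^T * proj(x) = -1*(-1.357794) - 1*(-0.933012) - 5*(-1.129212) - 1*0.103764 = 7.8331


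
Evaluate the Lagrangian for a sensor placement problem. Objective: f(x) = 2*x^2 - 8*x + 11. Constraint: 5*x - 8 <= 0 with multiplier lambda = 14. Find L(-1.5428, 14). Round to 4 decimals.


Step 1: Evaluate f(x).
f(-1.5428) = 2*(-1.5428)^2 - 8*(-1.5428) + 11 = 28.1029
Step 2: Evaluate g(x).
g(-1.5428) = 5*-1.5428 - 8 = -15.714
Step 3: Compute Lagrangian.
L = 28.1029 + 14*-15.714 = -191.8931


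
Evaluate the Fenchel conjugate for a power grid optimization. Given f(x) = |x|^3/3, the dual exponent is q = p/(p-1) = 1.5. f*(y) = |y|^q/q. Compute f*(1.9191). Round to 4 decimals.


The conjugate exponent q satisfies 1/p + 1/q = 1.
p = 3, so q = 3/(3 - 1) = 1.5
|y|^q = 1.9191^1.5 = 2.6586
f*(1.9191) = 2.6586 / 1.5 = 1.7724


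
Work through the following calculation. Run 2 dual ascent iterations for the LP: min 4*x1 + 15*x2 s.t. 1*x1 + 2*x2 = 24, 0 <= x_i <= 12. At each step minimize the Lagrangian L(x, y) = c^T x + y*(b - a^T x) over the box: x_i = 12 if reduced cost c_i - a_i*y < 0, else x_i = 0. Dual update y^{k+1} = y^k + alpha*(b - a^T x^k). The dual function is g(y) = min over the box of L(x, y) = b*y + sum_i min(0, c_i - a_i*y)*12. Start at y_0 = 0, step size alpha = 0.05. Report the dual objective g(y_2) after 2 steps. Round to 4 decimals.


Dual ascent for LP: min 4*x1 + 15*x2, 1*x1 + 2*x2 = 24, 0 <= x_i <= 12
Step 1: y^k = 0.0, reduced costs: (4.0, 15.0)
  x^k = (0.0, 0.0), subgradient = b - a^T x = 24.0
  y^{k+1} = 0.0 + 0.05*24.0 = 1.2
Step 2: y^k = 1.2, reduced costs: (2.8, 12.6)
  x^k = (0.0, 0.0), subgradient = b - a^T x = 24.0
  y^{k+1} = 1.2 + 0.05*24.0 = 2.4
Dual objective at y_2 = 2.4: reduced costs (1.6, 10.2), box minimizer x = (0.0, 0.0)
g(y_2) = b*y + (c1 - a1*y)*x1 + (c2 - a2*y)*x2 = 24*2.4 + 1.6*0.0 + 10.2*0.0 = 57.6 + 0.0 + 0.0 = 57.6


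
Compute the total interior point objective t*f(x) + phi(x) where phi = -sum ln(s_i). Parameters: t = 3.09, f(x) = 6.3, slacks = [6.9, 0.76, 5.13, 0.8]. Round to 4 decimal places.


Step 1: Compute log-barrier.
ln values: [1.9315, -0.2744, 1.6351, -0.2231]
phi = -(1.9315 - 0.2744 + 1.6351 - 0.2231) = -3.069
Step 2: Compute augmented objective.
t*f(x) = 3.09*6.3 = 19.467
Total = 19.467 - 3.069 = 16.398


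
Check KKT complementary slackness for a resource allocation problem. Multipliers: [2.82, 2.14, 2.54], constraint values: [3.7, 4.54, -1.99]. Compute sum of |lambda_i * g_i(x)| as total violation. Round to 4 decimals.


KKT complementary slackness check:
lambda_1 * g_1 = 2.82 * 3.7 = 10.434
lambda_2 * g_2 = 2.14 * 4.54 = 9.7156
lambda_3 * g_3 = 2.54 * -1.99 = -5.0546
Total violation = 10.434 + 9.7156 + 5.0546 = 25.2042


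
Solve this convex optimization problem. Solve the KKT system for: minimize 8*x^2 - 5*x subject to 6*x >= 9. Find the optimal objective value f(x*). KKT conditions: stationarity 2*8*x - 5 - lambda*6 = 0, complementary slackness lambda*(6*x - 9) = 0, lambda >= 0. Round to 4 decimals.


Step 1: Try lambda = 0 (constraint inactive).
x_unc = 5/(2*8) = 0.3125
Check: 6*0.3125 = 1.875 < 9 -- violated!
Step 2: Constraint must be active: 6*x = 9
x* = 9/6 = 1.5
lambda = (2*8*1.5 - 5)/6 = 3.1667
Step 3: Compute optimal value.
f(x*) = 8*1.5^2 - 5*1.5 = 10.5


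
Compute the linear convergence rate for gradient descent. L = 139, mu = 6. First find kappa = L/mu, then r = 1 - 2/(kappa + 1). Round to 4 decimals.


Step 1: Compute the condition number.
kappa = L/mu = 139/6 = 23.1667
Step 2: Compute the convergence rate.
r = 1 - 2/(kappa + 1) = 1 - 2*mu/(L + mu) = (L - mu)/(L + mu) = 133/145 = 0.9172


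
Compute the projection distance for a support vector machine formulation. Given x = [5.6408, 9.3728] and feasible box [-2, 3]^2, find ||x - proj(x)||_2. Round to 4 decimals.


Project each component onto [-2, 3].
clip(5.6408) = 3.0, clip(9.3728) = 3.0
Projection = [3.0, 3.0]
Squared diffs: [6.9738, 40.6126]
Distance = sqrt(47.5864) = 6.8983


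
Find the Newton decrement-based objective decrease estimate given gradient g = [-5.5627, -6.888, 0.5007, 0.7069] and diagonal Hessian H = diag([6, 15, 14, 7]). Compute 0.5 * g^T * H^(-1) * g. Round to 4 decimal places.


Step 1: H is diagonal, so H^(-1) * g = [-0.9271, -0.4592, 0.0358, 0.101].
Step 2: g^T H^(-1) g = sum_i g_i^2 / H_ii
  = (-5.5627)^2/6 + (-6.888)^2/15 + (0.5007)^2/14 + (0.7069)^2/7
  = 5.1573 + 3.163 + 0.0179 + 0.0714 = 8.4095
Step 3: Objective decrease = 0.5 * g^T H^(-1) g = 4.2048


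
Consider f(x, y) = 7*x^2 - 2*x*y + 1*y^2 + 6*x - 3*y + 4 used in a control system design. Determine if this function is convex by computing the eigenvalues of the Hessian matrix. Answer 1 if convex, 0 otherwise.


The Hessian of f(x,y) = 7*x^2 - 2*x*y + 1*y^2 + 6*x - 3*y + 4 is:
H = [[14, -2], [-2, 2]]
Trace = 14 + 2 = 16
Determinant = 14*2 - (-2)^2 = 24
Discriminant = (16)^2 - 4*24 = 160.0
Eigenvalues: lambda_1 = 1.6754, lambda_2 = 14.3246
The function is convex.

1


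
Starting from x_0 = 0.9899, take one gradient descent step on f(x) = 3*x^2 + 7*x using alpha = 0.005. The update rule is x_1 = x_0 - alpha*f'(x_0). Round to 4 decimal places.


We compute the gradient at x_0 and apply the update.
f'(x) = 6*x + 7
f'(0.9899) = 6*0.9899 + 7 = 12.9394
x_1 = 0.9899 - 0.005*12.9394 = 0.9252


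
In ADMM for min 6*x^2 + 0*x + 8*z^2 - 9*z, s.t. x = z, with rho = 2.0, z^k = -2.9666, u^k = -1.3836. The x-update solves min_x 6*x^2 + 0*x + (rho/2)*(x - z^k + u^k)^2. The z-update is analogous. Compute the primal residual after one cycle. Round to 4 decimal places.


ADMM iteration with rho = 2.0, z^k = -2.9666, u^k = -1.3836
Step 1: x-update.
Minimize 6*x^2 + 0*x + (2.0/2)*(x + 2.9666 - 1.3836)^2
FOC: (2*6 + 2.0)*x = 0 + 2.0*(-2.9666 + 1.3836)
x^{k+1} = -0.2261
Step 2: z-update.
Minimize 8*z^2 - 9*z + (2.0/2)*(-0.2261 - z - 1.3836)^2
FOC: (2*8 + 2.0)*z = 9 + 2.0*(-0.2261 - 1.3836)
z^{k+1} = 0.3211
Step 3: u-update.
u^{k+1} = -1.3836 - 0.2261 - 0.3211 = -1.9309
Step 4: Primal residual = |-0.2261 - 0.3211| = 0.5473


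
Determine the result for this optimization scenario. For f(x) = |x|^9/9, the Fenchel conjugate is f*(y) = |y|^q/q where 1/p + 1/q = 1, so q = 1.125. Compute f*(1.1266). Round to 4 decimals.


The conjugate exponent q satisfies 1/p + 1/q = 1.
p = 9, so q = 9/(9 - 1) = 1.125
|y|^q = 1.1266^1.125 = 1.1435
f*(1.1266) = 1.1435 / 1.125 = 1.0165


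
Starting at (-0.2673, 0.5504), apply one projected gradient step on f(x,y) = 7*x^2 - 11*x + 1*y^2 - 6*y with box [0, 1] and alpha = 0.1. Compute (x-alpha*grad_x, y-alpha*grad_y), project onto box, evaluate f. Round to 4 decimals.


Step 1: Compute gradient at (-0.2673, 0.5504).
grad_x = 2*7*-0.2673 - 11 = -14.7422
grad_y = 2*1*0.5504 - 6 = -4.8992
Step 2: Gradient step.
x_raw = -0.2673 - 0.1*-14.7422 = 1.2069
y_raw = 0.5504 - 0.1*-4.8992 = 1.0403
Step 3: Project onto [0, 1].
x_proj = clip(1.2069) = 1.0
y_proj = clip(1.0403) = 1.0
Step 4: Evaluate f.
f(1.0, 1.0) = -9.0


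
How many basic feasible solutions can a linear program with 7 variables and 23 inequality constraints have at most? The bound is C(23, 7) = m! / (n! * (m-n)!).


Each vertex corresponds to some choice of n active constraints out of m, so the number of vertices is at most C(m, n) = m! / (n!(m-n)!).
m = 23, n = 7
Numerator: 23 * 22 * 21 * 20 * 19 * 18 * 17
Denominator: 7! = 5040
C(23, 7) = 245157


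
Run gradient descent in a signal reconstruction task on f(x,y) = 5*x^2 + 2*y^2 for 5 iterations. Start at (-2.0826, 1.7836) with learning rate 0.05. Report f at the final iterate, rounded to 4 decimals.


Gradient descent on f(x,y) = 5*x^2 + 2*y^2.
Starting point: (-2.0826, 1.7836), alpha = 0.05
Step 1: grad_x = 2*5*-2.0826 = -20.826, grad_y = 2*2*1.7836 = 7.1344
  x_1 = -2.0826 - 0.05*-20.826 = -1.0413
  y_1 = 1.7836 - 0.05*7.1344 = 1.4269
Step 2: grad_x = 2*5*-1.0413 = -10.413, grad_y = 2*2*1.4269 = 5.7075
  x_2 = -1.0413 - 0.05*-10.413 = -0.5207
  y_2 = 1.4269 - 0.05*5.7075 = 1.1415
Step 3: grad_x = 2*5*-0.5207 = -5.2065, grad_y = 2*2*1.1415 = 4.566
  x_3 = -0.5207 - 0.05*-5.2065 = -0.2603
  y_3 = 1.1415 - 0.05*4.566 = 0.9132
Step 4: grad_x = 2*5*-0.2603 = -2.6033, grad_y = 2*2*0.9132 = 3.6528
  x_4 = -0.2603 - 0.05*-2.6033 = -0.1302
  y_4 = 0.9132 - 0.05*3.6528 = 0.7306
Step 5: grad_x = 2*5*-0.1302 = -1.3016, grad_y = 2*2*0.7306 = 2.9223
  x_5 = -0.1302 - 0.05*-1.3016 = -0.0651
  y_5 = 0.7306 - 0.05*2.9223 = 0.5845
f(-0.0651, 0.5845) = 5*(-0.0651)^2 + 2*0.5845^2 = 0.7043


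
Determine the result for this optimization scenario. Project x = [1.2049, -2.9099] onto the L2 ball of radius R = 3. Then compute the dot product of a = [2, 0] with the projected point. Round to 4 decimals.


Step 1: Compute ||x|| (intermediates to 6 decimals).
||x|| = sqrt(1.2049^2 + (-2.9099)^2) = 3.149492
Step 2: Project.
Since ||x|| > R, scale = R/||x|| = 3/3.149492 = 0.952535, proj(x) = scale * x
proj(x) = [1.147709, -2.771782]
Step 3: Dot product.
a^T * proj(x) = 2*1.147709 + 0*(-2.771782) = 2.2954


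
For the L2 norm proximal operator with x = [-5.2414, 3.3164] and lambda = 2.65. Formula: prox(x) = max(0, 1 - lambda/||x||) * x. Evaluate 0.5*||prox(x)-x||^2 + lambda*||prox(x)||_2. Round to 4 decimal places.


Step 1: Compute ||x||.
||x|| = 6.2025
Step 2: Compute scaling factor.
scale = max(0, 1 - 2.65/6.2025) = 0.5728
Step 3: prox(x) = [-3.002, 1.8995]
||prox(x)|| = 3.5525
Step 4: Proximal objective.
0.5*||prox-x||^2 = 3.5113
lambda*||prox|| = 9.4141
Total = 12.9253


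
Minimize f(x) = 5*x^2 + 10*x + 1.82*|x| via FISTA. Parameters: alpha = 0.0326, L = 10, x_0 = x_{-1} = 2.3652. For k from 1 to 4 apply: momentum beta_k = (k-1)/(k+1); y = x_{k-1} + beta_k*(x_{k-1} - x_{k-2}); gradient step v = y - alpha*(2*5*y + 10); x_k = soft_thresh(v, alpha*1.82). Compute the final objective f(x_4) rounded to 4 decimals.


FISTA on f(x) = 5*x^2 + 10*x + 1.82*|x|
L = 10, alpha = 0.0326
Iteration 1: beta = 0.0, y = 2.3652 + 0.0*(2.3652 - 2.3652) = 2.3652
  grad(y) = 33.652, v = y - alpha*grad = 1.2681
  prox(v) = soft_thresh(1.2681, 0.0593) = 1.2088
Iteration 2: beta = 0.3333, y = 1.2088 + 0.3333*(1.2088 - 2.3652) = 0.8234
  grad(y) = 18.2335, v = y - alpha*grad = 0.2289
  prox(v) = soft_thresh(0.2289, 0.0593) = 0.1696
Iteration 3: beta = 0.5, y = 0.1696 + 0.5*(0.1696 - 1.2088) = -0.35
  grad(y) = 6.5, v = y - alpha*grad = -0.5619
  prox(v) = soft_thresh(-0.5619, 0.0593) = -0.5026
Iteration 4: beta = 0.6, y = -0.5026 + 0.6*(-0.5026 - 0.1696) = -0.9059
  grad(y) = 0.9413, v = y - alpha*grad = -0.9366
  prox(v) = soft_thresh(-0.9366, 0.0593) = -0.8772
f(x_4) = 5*(-0.8772)^2 + 10*(-0.8772) + 1.82*|-0.8772| = -3.3281


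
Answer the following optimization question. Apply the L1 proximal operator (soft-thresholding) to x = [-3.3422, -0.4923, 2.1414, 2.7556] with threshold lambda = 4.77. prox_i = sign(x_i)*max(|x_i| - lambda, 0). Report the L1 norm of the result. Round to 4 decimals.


Soft-thresholding with lambda = 4.77:
prox(-3.3422) = sign(-3.3422)*max(|-3.3422| - 4.77, 0) = 0.0
prox(-0.4923) = sign(-0.4923)*max(|-0.4923| - 4.77, 0) = 0.0
prox(2.1414) = sign(2.1414)*max(|2.1414| - 4.77, 0) = 0.0
prox(2.7556) = sign(2.7556)*max(|2.7556| - 4.77, 0) = 0.0
prox(x) = [0.0, 0.0, 0.0, 0.0]
||prox(x)||_1 = 0.0 + 0.0 + 0.0 + 0.0 = 0.0


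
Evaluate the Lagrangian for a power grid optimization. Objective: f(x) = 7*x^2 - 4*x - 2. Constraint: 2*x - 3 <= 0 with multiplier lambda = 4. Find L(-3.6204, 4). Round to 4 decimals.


Step 1: Evaluate f(x).
f(-3.6204) = 7*(-3.6204)^2 - 4*(-3.6204) - 2 = 104.2327
Step 2: Evaluate g(x).
g(-3.6204) = 2*-3.6204 - 3 = -10.2408
Step 3: Compute Lagrangian.
L = 104.2327 + 4*-10.2408 = 63.2695


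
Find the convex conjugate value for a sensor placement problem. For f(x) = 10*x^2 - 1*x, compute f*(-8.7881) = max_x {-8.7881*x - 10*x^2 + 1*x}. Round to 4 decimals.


f*(y) = sup_x {y*x - a*x^2 - b*x} = sup_x {(y-b)*x - a*x^2}
FOC: (y - b) - 2a*x = 0 => x* = (y - b)/(2a)
x* = (-8.7881 + 1)/(2*10) = -0.3894
f*(-8.7881) = (y-b)^2/(4a) = (-8.7881 + 1)^2/(4*10)
= 60.6545/40 = 1.5164


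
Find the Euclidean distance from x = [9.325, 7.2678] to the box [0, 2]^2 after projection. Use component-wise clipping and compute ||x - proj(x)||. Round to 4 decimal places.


Project each component onto [0, 2].
clip(9.325) = 2.0, clip(7.2678) = 2.0
Projection = [2.0, 2.0]
Squared diffs: [53.6556, 27.7497]
Distance = sqrt(81.4053) = 9.0225


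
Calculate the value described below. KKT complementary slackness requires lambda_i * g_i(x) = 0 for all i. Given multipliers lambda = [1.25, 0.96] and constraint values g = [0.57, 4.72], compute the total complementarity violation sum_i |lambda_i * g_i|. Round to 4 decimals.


KKT complementary slackness check:
lambda_1 * g_1 = 1.25 * 0.57 = 0.7125
lambda_2 * g_2 = 0.96 * 4.72 = 4.5312
Total violation = 0.7125 + 4.5312 = 5.2437


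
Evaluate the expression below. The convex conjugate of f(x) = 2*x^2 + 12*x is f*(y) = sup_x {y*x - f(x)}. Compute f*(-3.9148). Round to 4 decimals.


f*(y) = sup_x {y*x - a*x^2 - b*x} = sup_x {(y-b)*x - a*x^2}
FOC: (y - b) - 2a*x = 0 => x* = (y - b)/(2a)
x* = (-3.9148 - 12)/(2*2) = -3.9787
f*(-3.9148) = (y-b)^2/(4a) = (-3.9148 - 12)^2/(4*2)
= 253.2809/8 = 31.6601


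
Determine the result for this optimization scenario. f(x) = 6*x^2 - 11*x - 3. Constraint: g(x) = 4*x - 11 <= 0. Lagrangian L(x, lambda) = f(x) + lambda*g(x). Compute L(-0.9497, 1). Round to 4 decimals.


Step 1: Evaluate f(x).
f(-0.9497) = 6*(-0.9497)^2 - 11*(-0.9497) - 3 = 12.8583
Step 2: Evaluate g(x).
g(-0.9497) = 4*-0.9497 - 11 = -14.7988
Step 3: Compute Lagrangian.
L = 12.8583 + 1*-14.7988 = -1.9405


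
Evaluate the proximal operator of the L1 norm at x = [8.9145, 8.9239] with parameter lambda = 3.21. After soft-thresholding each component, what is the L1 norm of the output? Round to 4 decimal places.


Soft-thresholding with lambda = 3.21:
prox(8.9145) = sign(8.9145)*max(|8.9145| - 3.21, 0) = 5.7045
prox(8.9239) = sign(8.9239)*max(|8.9239| - 3.21, 0) = 5.7139
prox(x) = [5.7045, 5.7139]
||prox(x)||_1 = 5.7045 + 5.7139 = 11.4184


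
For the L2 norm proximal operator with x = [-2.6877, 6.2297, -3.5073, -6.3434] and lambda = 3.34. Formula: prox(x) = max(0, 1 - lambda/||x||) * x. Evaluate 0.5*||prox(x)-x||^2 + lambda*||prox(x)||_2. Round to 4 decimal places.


Step 1: Compute ||x||.
||x|| = 9.9284
Step 2: Compute scaling factor.
scale = max(0, 1 - 3.34/9.9284) = 0.6636
Step 3: prox(x) = [-1.7835, 4.134, -2.3274, -4.2094]
||prox(x)|| = 6.5884
Step 4: Proximal objective.
0.5*||prox-x||^2 = 5.5778
lambda*||prox|| = 22.0053
Total = 27.583


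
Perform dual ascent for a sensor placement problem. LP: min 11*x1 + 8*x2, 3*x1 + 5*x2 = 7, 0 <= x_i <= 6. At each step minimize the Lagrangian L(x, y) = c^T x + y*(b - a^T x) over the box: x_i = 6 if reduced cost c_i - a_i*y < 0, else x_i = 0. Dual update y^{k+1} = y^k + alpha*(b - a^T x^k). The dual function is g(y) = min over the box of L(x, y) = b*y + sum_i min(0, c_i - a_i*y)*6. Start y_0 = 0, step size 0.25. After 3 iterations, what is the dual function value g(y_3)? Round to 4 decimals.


Dual ascent for LP: min 11*x1 + 8*x2, 3*x1 + 5*x2 = 7, 0 <= x_i <= 6
Step 1: y^k = 0.0, reduced costs: (11.0, 8.0)
  x^k = (0.0, 0.0), subgradient = b - a^T x = 7.0
  y^{k+1} = 0.0 + 0.25*7.0 = 1.75
Step 2: y^k = 1.75, reduced costs: (5.75, -0.75)
  x^k = (0.0, 6.0), subgradient = b - a^T x = -23.0
  y^{k+1} = 1.75 + 0.25*-23.0 = -4.0
Step 3: y^k = -4.0, reduced costs: (23.0, 28.0)
  x^k = (0.0, 0.0), subgradient = b - a^T x = 7.0
  y^{k+1} = -4.0 + 0.25*7.0 = -2.25
Dual objective at y_3 = -2.25: reduced costs (17.75, 19.25), box minimizer x = (0.0, 0.0)
g(y_3) = b*y + (c1 - a1*y)*x1 + (c2 - a2*y)*x2 = 7*(-2.25) + 17.75*0.0 + 19.25*0.0 = -15.75 + 0.0 + 0.0 = -15.75


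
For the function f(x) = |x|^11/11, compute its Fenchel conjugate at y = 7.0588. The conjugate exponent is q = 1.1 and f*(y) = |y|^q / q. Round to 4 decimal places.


The conjugate exponent q satisfies 1/p + 1/q = 1.
p = 11, so q = 11/(11 - 1) = 1.1
|y|^q = 7.0588^1.1 = 8.5823
f*(7.0588) = 8.5823 / 1.1 = 7.8021


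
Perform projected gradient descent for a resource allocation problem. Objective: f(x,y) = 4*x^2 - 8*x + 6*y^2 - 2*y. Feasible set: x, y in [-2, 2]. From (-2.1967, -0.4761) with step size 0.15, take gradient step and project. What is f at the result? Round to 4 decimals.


Step 1: Compute gradient at (-2.1967, -0.4761).
grad_x = 2*4*-2.1967 - 8 = -25.5736
grad_y = 2*6*-0.4761 - 2 = -7.7132
Step 2: Gradient step.
x_raw = -2.1967 - 0.15*-25.5736 = 1.6393
y_raw = -0.4761 - 0.15*-7.7132 = 0.6809
Step 3: Project onto [-2, 2].
x_proj = clip(1.6393) = 1.6393
y_proj = clip(0.6809) = 0.6809
Step 4: Evaluate f.
f(1.6393, 0.6809) = -0.9452


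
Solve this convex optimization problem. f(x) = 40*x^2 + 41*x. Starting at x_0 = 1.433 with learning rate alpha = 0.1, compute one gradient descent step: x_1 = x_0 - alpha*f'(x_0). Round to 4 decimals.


We compute the gradient at x_0 and apply the update.
f'(x) = 80*x + 41
f'(1.433) = 80*1.433 + 41 = 155.64
x_1 = 1.433 - 0.1*155.64 = -14.131


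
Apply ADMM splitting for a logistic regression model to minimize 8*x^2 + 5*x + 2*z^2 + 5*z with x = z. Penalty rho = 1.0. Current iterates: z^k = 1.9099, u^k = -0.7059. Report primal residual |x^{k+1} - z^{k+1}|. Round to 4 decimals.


ADMM iteration with rho = 1.0, z^k = 1.9099, u^k = -0.7059
Step 1: x-update.
Minimize 8*x^2 + 5*x + (1.0/2)*(x - 1.9099 - 0.7059)^2
FOC: (2*8 + 1.0)*x = -5 + 1.0*(1.9099 + 0.7059)
x^{k+1} = -0.1402
Step 2: z-update.
Minimize 2*z^2 + 5*z + (1.0/2)*(-0.1402 - z - 0.7059)^2
FOC: (2*2 + 1.0)*z = -5 + 1.0*(-0.1402 - 0.7059)
z^{k+1} = -1.1692
Step 3: u-update.
u^{k+1} = -0.7059 - 0.1402 + 1.1692 = 0.3231
Step 4: Primal residual = |-0.1402 + 1.1692| = 1.029


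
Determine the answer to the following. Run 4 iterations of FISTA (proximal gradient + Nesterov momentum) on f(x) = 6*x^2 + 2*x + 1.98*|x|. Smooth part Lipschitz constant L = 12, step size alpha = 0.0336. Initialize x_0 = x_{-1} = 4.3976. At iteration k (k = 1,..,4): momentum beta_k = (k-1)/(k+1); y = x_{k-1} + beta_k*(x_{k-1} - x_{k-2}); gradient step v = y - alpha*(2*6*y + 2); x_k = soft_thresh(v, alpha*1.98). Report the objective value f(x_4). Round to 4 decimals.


FISTA on f(x) = 6*x^2 + 2*x + 1.98*|x|
L = 12, alpha = 0.0336
Iteration 1: beta = 0.0, y = 4.3976 + 0.0*(4.3976 - 4.3976) = 4.3976
  grad(y) = 54.7712, v = y - alpha*grad = 2.5573
  prox(v) = soft_thresh(2.5573, 0.0665) = 2.4908
Iteration 2: beta = 0.3333, y = 2.4908 + 0.3333*(2.4908 - 4.3976) = 1.8551
  grad(y) = 24.2618, v = y - alpha*grad = 1.04
  prox(v) = soft_thresh(1.04, 0.0665) = 0.9734
Iteration 3: beta = 0.5, y = 0.9734 + 0.5*(0.9734 - 2.4908) = 0.2148
  grad(y) = 4.5771, v = y - alpha*grad = 0.061
  prox(v) = soft_thresh(0.061, 0.0665) = 0.0
Iteration 4: beta = 0.6, y = 0.0 + 0.6*(0.0 - 0.9734) = -0.5841
  grad(y) = -5.0086, v = y - alpha*grad = -0.4158
  prox(v) = soft_thresh(-0.4158, 0.0665) = -0.3492
f(x_4) = 6*(-0.3492)^2 + 2*(-0.3492) + 1.98*|-0.3492| = 0.7248


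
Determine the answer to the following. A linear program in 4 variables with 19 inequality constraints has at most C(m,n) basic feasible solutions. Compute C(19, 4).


Each vertex corresponds to some choice of n active constraints out of m, so the number of vertices is at most C(m, n) = m! / (n!(m-n)!).
m = 19, n = 4
Numerator: 19 * 18 * 17 * 16
Denominator: 4! = 24
C(19, 4) = 3876


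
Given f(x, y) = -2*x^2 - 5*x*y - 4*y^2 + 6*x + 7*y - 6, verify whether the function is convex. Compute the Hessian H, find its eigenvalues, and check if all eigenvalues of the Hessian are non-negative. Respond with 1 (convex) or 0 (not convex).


The Hessian of f(x,y) = -2*x^2 - 5*x*y - 4*y^2 + 6*x + 7*y - 6 is:
H = [[-4, -5], [-5, -8]]
Trace = -4 - 8 = -12
Determinant = -4*-8 - (-5)^2 = 7
Discriminant = (-12)^2 - 4*7 = 116.0
Eigenvalues: lambda_1 = -11.3852, lambda_2 = -0.6148
The function is not convex.

0


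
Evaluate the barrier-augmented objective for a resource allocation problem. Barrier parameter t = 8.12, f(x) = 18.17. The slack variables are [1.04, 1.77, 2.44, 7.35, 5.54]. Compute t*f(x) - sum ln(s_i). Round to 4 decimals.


Step 1: Compute log-barrier.
ln values: [0.0392, 0.571, 0.892, 1.9947, 1.712]
phi = -(0.0392 + 0.571 + 0.892 + 1.9947 + 1.712) = -5.2089
Step 2: Compute augmented objective.
t*f(x) = 8.12*18.17 = 147.5404
Total = 147.5404 - 5.2089 = 142.3315


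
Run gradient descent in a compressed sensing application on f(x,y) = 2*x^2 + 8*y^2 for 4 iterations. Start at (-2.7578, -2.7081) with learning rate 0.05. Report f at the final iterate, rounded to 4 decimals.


Gradient descent on f(x,y) = 2*x^2 + 8*y^2.
Starting point: (-2.7578, -2.7081), alpha = 0.05
Step 1: grad_x = 2*2*-2.7578 = -11.0312, grad_y = 2*8*-2.7081 = -43.3296
  x_1 = -2.7578 - 0.05*-11.0312 = -2.2062
  y_1 = -2.7081 - 0.05*-43.3296 = -0.5416
Step 2: grad_x = 2*2*-2.2062 = -8.825, grad_y = 2*8*-0.5416 = -8.6659
  x_2 = -2.2062 - 0.05*-8.825 = -1.765
  y_2 = -0.5416 - 0.05*-8.6659 = -0.1083
Step 3: grad_x = 2*2*-1.765 = -7.06, grad_y = 2*8*-0.1083 = -1.7332
  x_3 = -1.765 - 0.05*-7.06 = -1.412
  y_3 = -0.1083 - 0.05*-1.7332 = -0.0217
Step 4: grad_x = 2*2*-1.412 = -5.648, grad_y = 2*8*-0.0217 = -0.3466
  x_4 = -1.412 - 0.05*-5.648 = -1.1296
  y_4 = -0.0217 - 0.05*-0.3466 = -0.0043
f(-1.1296, -0.0043) = 2*(-1.1296)^2 + 8*(-0.0043)^2 = 2.5521


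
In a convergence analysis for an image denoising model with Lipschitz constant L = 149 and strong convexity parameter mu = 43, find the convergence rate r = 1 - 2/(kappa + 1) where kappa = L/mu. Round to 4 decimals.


Step 1: Compute the condition number.
kappa = L/mu = 149/43 = 3.4651
Step 2: Compute the convergence rate.
r = 1 - 2/(kappa + 1) = 1 - 2*mu/(L + mu) = (L - mu)/(L + mu) = 106/192 = 0.5521


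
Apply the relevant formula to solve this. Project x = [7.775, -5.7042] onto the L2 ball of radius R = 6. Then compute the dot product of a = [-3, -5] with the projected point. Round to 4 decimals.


Step 1: Compute ||x|| (intermediates to 6 decimals).
||x|| = sqrt(7.775^2 + (-5.7042)^2) = 9.643056
Step 2: Project.
Since ||x|| > R, scale = R/||x|| = 6/9.643056 = 0.622209, proj(x) = scale * x
proj(x) = [4.837675, -3.549205]
Step 3: Dot product.
a^T * proj(x) = -3*4.837675 - 5*(-3.549205) = 3.233


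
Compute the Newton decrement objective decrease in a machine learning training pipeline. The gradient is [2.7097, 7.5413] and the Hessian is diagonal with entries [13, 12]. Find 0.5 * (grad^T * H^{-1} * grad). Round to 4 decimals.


Step 1: H is diagonal, so H^(-1) * g = [0.2084, 0.6284].
Step 2: g^T H^(-1) g = sum_i g_i^2 / H_ii
  = (2.7097)^2/13 + (7.5413)^2/12
  = 0.5648 + 4.7393 = 5.3041
Step 3: Objective decrease = 0.5 * g^T H^(-1) g = 2.652


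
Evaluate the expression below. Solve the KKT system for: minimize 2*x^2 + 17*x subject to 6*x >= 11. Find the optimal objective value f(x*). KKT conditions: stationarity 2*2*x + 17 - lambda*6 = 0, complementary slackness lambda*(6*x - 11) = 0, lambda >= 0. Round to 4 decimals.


Step 1: Try lambda = 0 (constraint inactive).
x_unc = -17/(2*2) = -4.25
Check: 6*-4.25 = -25.5 < 11 -- violated!
Step 2: Constraint must be active: 6*x = 11
x* = 11/6 = 1.8333 (rounded; the exact value 11/6 is used below)
lambda = (2*2*(11/6) + 17)/6 = 4.0556
Step 3: Compute optimal value.
f(x*) = 2*(11/6)^2 + 17*(11/6) = 37.8889


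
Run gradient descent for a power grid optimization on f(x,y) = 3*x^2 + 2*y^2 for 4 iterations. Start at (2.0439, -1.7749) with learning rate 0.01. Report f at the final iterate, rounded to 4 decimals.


Gradient descent on f(x,y) = 3*x^2 + 2*y^2.
Starting point: (2.0439, -1.7749), alpha = 0.01
Step 1: grad_x = 2*3*2.0439 = 12.2634, grad_y = 2*2*-1.7749 = -7.0996
  x_1 = 2.0439 - 0.01*12.2634 = 1.9213
  y_1 = -1.7749 - 0.01*-7.0996 = -1.7039
Step 2: grad_x = 2*3*1.9213 = 11.5276, grad_y = 2*2*-1.7039 = -6.8156
  x_2 = 1.9213 - 0.01*11.5276 = 1.806
  y_2 = -1.7039 - 0.01*-6.8156 = -1.6357
Step 3: grad_x = 2*3*1.806 = 10.8359, grad_y = 2*2*-1.6357 = -6.543
  x_3 = 1.806 - 0.01*10.8359 = 1.6976
  y_3 = -1.6357 - 0.01*-6.543 = -1.5703
Step 4: grad_x = 2*3*1.6976 = 10.1858, grad_y = 2*2*-1.5703 = -6.2813
  x_4 = 1.6976 - 0.01*10.1858 = 1.5958
  y_4 = -1.5703 - 0.01*-6.2813 = -1.5075
f(1.5958, -1.5075) = 3*1.5958^2 + 2*(-1.5075)^2 = 12.1846


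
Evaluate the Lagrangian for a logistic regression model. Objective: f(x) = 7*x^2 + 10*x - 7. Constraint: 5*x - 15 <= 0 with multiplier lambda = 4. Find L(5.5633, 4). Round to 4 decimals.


Step 1: Evaluate f(x).
f(5.5633) = 7*5.5633^2 + 10*5.5633 - 7 = 265.2851
Step 2: Evaluate g(x).
g(5.5633) = 5*5.5633 - 15 = 12.8165
Step 3: Compute Lagrangian.
L = 265.2851 + 4*12.8165 = 316.5511


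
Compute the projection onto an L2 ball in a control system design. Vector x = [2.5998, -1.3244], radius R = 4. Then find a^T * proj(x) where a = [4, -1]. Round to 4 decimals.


Step 1: Compute ||x|| (intermediates to 6 decimals).
||x|| = sqrt(2.5998^2 + (-1.3244)^2) = 2.917704
Step 2: Project.
Since ||x|| <= R, proj = x (no scaling needed).
proj(x) = [2.5998, -1.3244]
Step 3: Dot product.
a^T * proj(x) = 4*2.5998 - 1*(-1.3244) = 11.7236


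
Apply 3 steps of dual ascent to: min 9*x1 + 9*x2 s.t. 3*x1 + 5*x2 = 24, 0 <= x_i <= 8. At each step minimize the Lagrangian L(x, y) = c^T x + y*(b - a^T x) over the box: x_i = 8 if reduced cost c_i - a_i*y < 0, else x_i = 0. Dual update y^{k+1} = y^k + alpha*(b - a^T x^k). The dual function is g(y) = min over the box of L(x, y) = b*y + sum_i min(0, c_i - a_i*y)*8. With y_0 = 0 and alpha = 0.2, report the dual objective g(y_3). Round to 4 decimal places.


Dual ascent for LP: min 9*x1 + 9*x2, 3*x1 + 5*x2 = 24, 0 <= x_i <= 8
Step 1: y^k = 0.0, reduced costs: (9.0, 9.0)
  x^k = (0.0, 0.0), subgradient = b - a^T x = 24.0
  y^{k+1} = 0.0 + 0.2*24.0 = 4.8
Step 2: y^k = 4.8, reduced costs: (-5.4, -15.0)
  x^k = (8.0, 8.0), subgradient = b - a^T x = -40.0
  y^{k+1} = 4.8 + 0.2*-40.0 = -3.2
Step 3: y^k = -3.2, reduced costs: (18.6, 25.0)
  x^k = (0.0, 0.0), subgradient = b - a^T x = 24.0
  y^{k+1} = -3.2 + 0.2*24.0 = 1.6
Dual objective at y_3 = 1.6: reduced costs (4.2, 1.0), box minimizer x = (0.0, 0.0)
g(y_3) = b*y + (c1 - a1*y)*x1 + (c2 - a2*y)*x2 = 24*1.6 + 4.2*0.0 + 1.0*0.0 = 38.4 + 0.0 + 0.0 = 38.4


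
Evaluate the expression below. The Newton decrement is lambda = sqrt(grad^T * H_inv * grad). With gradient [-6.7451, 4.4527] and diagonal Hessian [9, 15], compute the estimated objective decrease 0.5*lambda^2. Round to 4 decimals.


Step 1: H is diagonal, so H^(-1) * g = [-0.7495, 0.2968].
Step 2: g^T H^(-1) g = sum_i g_i^2 / H_ii
  = (-6.7451)^2/9 + (4.4527)^2/15
  = 5.0552 + 1.3218 = 6.3769
Step 3: Objective decrease = 0.5 * g^T H^(-1) g = 3.1885


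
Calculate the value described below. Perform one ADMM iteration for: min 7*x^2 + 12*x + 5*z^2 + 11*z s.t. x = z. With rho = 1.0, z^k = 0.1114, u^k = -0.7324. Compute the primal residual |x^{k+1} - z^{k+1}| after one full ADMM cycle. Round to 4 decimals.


ADMM iteration with rho = 1.0, z^k = 0.1114, u^k = -0.7324
Step 1: x-update.
Minimize 7*x^2 + 12*x + (1.0/2)*(x - 0.1114 - 0.7324)^2
FOC: (2*7 + 1.0)*x = -12 + 1.0*(0.1114 + 0.7324)
x^{k+1} = -0.7437
Step 2: z-update.
Minimize 5*z^2 + 11*z + (1.0/2)*(-0.7437 - z - 0.7324)^2
FOC: (2*5 + 1.0)*z = -11 + 1.0*(-0.7437 - 0.7324)
z^{k+1} = -1.1342
Step 3: u-update.
u^{k+1} = -0.7324 - 0.7437 + 1.1342 = -0.342
Step 4: Primal residual = |-0.7437 + 1.1342| = 0.3904


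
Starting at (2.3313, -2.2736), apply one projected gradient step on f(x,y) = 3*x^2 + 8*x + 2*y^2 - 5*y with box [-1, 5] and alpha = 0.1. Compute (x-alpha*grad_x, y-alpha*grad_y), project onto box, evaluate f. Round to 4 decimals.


Step 1: Compute gradient at (2.3313, -2.2736).
grad_x = 2*3*2.3313 + 8 = 21.9878
grad_y = 2*2*-2.2736 - 5 = -14.0944
Step 2: Gradient step.
x_raw = 2.3313 - 0.1*21.9878 = 0.1325
y_raw = -2.2736 - 0.1*-14.0944 = -0.8642
Step 3: Project onto [-1, 5].
x_proj = clip(0.1325) = 0.1325
y_proj = clip(-0.8642) = -0.8642
Step 4: Evaluate f.
f(0.1325, -0.8642) = 6.9272


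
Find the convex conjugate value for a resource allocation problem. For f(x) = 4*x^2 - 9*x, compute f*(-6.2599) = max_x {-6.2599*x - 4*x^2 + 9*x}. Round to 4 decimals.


f*(y) = sup_x {y*x - a*x^2 - b*x} = sup_x {(y-b)*x - a*x^2}
FOC: (y - b) - 2a*x = 0 => x* = (y - b)/(2a)
x* = (-6.2599 + 9)/(2*4) = 0.3425
f*(-6.2599) = (y-b)^2/(4a) = (-6.2599 + 9)^2/(4*4)
= 7.5081/16 = 0.4693


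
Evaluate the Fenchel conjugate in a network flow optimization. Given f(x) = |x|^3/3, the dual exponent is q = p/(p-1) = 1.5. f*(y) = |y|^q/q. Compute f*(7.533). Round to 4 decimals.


The conjugate exponent q satisfies 1/p + 1/q = 1.
p = 3, so q = 3/(3 - 1) = 1.5
|y|^q = 7.533^1.5 = 20.6753
f*(7.533) = 20.6753 / 1.5 = 13.7835


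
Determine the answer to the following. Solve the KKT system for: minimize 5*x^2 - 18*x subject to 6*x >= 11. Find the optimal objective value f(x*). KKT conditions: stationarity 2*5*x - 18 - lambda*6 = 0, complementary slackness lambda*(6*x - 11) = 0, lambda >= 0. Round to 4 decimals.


Step 1: Try lambda = 0 (constraint inactive).
x_unc = 18/(2*5) = 1.8
Check: 6*1.8 = 10.8 < 11 -- violated!
Step 2: Constraint must be active: 6*x = 11
x* = 11/6 = 1.8333 (rounded; the exact value 11/6 is used below)
lambda = (2*5*(11/6) - 18)/6 = 0.0556
Step 3: Compute optimal value.
f(x*) = 5*(11/6)^2 - 18*(11/6) = -16.1944


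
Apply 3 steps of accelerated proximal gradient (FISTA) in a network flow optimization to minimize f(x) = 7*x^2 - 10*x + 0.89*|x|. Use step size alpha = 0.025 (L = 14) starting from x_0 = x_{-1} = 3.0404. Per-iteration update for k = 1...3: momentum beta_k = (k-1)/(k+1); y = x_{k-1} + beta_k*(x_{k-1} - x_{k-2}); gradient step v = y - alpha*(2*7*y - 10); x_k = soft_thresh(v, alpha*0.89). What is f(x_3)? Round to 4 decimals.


FISTA on f(x) = 7*x^2 - 10*x + 0.89*|x|
L = 14, alpha = 0.025
Iteration 1: beta = 0.0, y = 3.0404 + 0.0*(3.0404 - 3.0404) = 3.0404
  grad(y) = 32.5656, v = y - alpha*grad = 2.2263
  prox(v) = soft_thresh(2.2263, 0.0223) = 2.204
Iteration 2: beta = 0.3333, y = 2.204 + 0.3333*(2.204 - 3.0404) = 1.9252
  grad(y) = 16.953, v = y - alpha*grad = 1.5014
  prox(v) = soft_thresh(1.5014, 0.0223) = 1.4791
Iteration 3: beta = 0.5, y = 1.4791 + 0.5*(1.4791 - 2.204) = 1.1167
  grad(y) = 5.6338, v = y - alpha*grad = 0.9759
  prox(v) = soft_thresh(0.9759, 0.0223) = 0.9536
f(x_3) = 7*0.9536^2 - 10*0.9536 + 0.89*|0.9536| = -2.3218


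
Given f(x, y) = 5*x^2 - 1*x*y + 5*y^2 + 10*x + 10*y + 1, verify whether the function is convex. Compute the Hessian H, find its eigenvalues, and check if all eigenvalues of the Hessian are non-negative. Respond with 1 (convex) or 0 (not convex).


The Hessian of f(x,y) = 5*x^2 - 1*x*y + 5*y^2 + 10*x + 10*y + 1 is:
H = [[10, -1], [-1, 10]]
Trace = 10 + 10 = 20
Determinant = 10*10 - (-1)^2 = 99
Discriminant = (20)^2 - 4*99 = 4.0
Eigenvalues: lambda_1 = 9.0, lambda_2 = 11.0
The function is convex.

1


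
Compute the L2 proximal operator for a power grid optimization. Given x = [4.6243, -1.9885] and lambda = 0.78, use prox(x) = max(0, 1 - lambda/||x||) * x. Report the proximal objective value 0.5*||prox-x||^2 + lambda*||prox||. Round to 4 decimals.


Step 1: Compute ||x||.
||x|| = 5.0337
Step 2: Compute scaling factor.
scale = max(0, 1 - 0.78/5.0337) = 0.845
Step 3: prox(x) = [3.9077, -1.6804]
||prox(x)|| = 4.2537
Step 4: Proximal objective.
0.5*||prox-x||^2 = 0.3042
lambda*||prox|| = 3.3179
Total = 3.6221


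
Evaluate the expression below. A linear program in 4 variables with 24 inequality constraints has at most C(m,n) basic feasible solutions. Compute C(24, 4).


Each vertex corresponds to some choice of n active constraints out of m, so the number of vertices is at most C(m, n) = m! / (n!(m-n)!).
m = 24, n = 4
Numerator: 24 * 23 * 22 * 21
Denominator: 4! = 24
C(24, 4) = 10626


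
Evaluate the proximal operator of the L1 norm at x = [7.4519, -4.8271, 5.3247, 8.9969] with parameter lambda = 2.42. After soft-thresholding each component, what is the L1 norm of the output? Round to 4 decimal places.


Soft-thresholding with lambda = 2.42:
prox(7.4519) = sign(7.4519)*max(|7.4519| - 2.42, 0) = 5.0319
prox(-4.8271) = sign(-4.8271)*max(|-4.8271| - 2.42, 0) = -2.4071
prox(5.3247) = sign(5.3247)*max(|5.3247| - 2.42, 0) = 2.9047
prox(8.9969) = sign(8.9969)*max(|8.9969| - 2.42, 0) = 6.5769
prox(x) = [5.0319, -2.4071, 2.9047, 6.5769]
||prox(x)||_1 = 5.0319 + 2.4071 + 2.9047 + 6.5769 = 16.9206
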